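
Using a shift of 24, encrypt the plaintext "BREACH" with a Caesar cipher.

Step 1: For each letter, shift forward by 24 positions (mod 26).
  B (position 1) -> position (1+24) mod 26 = 25 -> Z
  R (position 17) -> position (17+24) mod 26 = 15 -> P
  E (position 4) -> position (4+24) mod 26 = 2 -> C
  A (position 0) -> position (0+24) mod 26 = 24 -> Y
  C (position 2) -> position (2+24) mod 26 = 0 -> A
  H (position 7) -> position (7+24) mod 26 = 5 -> F
Result: ZPCYAF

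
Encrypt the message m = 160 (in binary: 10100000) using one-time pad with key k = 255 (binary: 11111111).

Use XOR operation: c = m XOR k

Step 1: Write out the XOR operation bit by bit:
  Message: 10100000
  Key:     11111111
  XOR:     01011111
Step 2: Convert to decimal: 01011111 = 95.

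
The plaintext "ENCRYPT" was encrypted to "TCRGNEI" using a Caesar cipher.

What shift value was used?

Step 1: Compare first letters: E (position 4) -> T (position 19).
Step 2: Shift = (19 - 4) mod 26 = 15.
The shift value is 15.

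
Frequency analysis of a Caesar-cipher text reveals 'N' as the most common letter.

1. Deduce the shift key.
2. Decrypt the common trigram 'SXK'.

Step 1: In English, 'E' is the most frequent letter (12.7%).
Step 2: The most frequent ciphertext letter is 'N' (position 13).
Step 3: Shift = (13 - 4) mod 26 = 9.
Step 4: Decrypt 'SXK' by shifting back 9:
  S -> J
  X -> O
  K -> B
Step 5: 'SXK' decrypts to 'JOB'.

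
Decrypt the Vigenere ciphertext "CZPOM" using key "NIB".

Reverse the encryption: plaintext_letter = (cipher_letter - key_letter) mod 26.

Step 1: Extend key: NIBNI
Step 2: Decrypt each letter (c - k) mod 26:
  C(2) - N(13) = (2-13) mod 26 = 15 = P
  Z(25) - I(8) = (25-8) mod 26 = 17 = R
  P(15) - B(1) = (15-1) mod 26 = 14 = O
  O(14) - N(13) = (14-13) mod 26 = 1 = B
  M(12) - I(8) = (12-8) mod 26 = 4 = E
Plaintext: PROBE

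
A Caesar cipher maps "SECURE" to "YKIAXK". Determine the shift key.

Step 1: Compare first letters: S (position 18) -> Y (position 24).
Step 2: Shift = (24 - 18) mod 26 = 6.
The shift value is 6.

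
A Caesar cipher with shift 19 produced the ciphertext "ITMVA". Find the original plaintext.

Step 1: Reverse the shift by subtracting 19 from each letter position.
  I (position 8) -> position (8-19) mod 26 = 15 -> P
  T (position 19) -> position (19-19) mod 26 = 0 -> A
  M (position 12) -> position (12-19) mod 26 = 19 -> T
  V (position 21) -> position (21-19) mod 26 = 2 -> C
  A (position 0) -> position (0-19) mod 26 = 7 -> H
Decrypted message: PATCH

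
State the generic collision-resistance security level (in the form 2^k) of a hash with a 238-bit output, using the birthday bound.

Step 1: The birthday paradox gives collision probability ~50% after sqrt(2^n) = 2^(n/2) hashes.
Step 2: For 238-bit output: 2^(238/2) = 2^119.
Step 3: Approximately 2^119 hash computations needed.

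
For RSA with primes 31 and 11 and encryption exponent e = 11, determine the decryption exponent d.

Step 1: n = 31 * 11 = 341.
Step 2: phi(n) = 30 * 10 = 300.
Step 3: Find d such that 11 * d = 1 (mod 300).
Step 4: d = 11^(-1) mod 300 = 191.
Verification: 11 * 191 = 2101 = 7 * 300 + 1.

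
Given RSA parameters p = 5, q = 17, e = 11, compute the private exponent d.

Step 1: n = 5 * 17 = 85.
Step 2: phi(n) = 4 * 16 = 64.
Step 3: Find d such that 11 * d = 1 (mod 64).
Step 4: d = 11^(-1) mod 64 = 35.
Verification: 11 * 35 = 385 = 6 * 64 + 1.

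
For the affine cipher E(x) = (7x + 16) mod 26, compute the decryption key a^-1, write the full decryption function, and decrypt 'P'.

Step 1: Find a^-1, the modular inverse of 7 mod 26.
Step 2: We need 7 * a^-1 = 1 (mod 26).
Step 3: 7 * 15 = 105 = 4 * 26 + 1, so a^-1 = 15.
Step 4: D(y) = 15(y - 16) mod 26.
Step 5: Apply to 'P' (y = 15): D(15) = 15 * (15 - 16) mod 26 = 15 * -1 mod 26 = 11 -> 'L'.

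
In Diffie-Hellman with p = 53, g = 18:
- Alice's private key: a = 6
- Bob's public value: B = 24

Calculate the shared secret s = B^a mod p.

Step 1: s = B^a mod p = 24^6 mod 53.
  24^1 mod 53 = 24
  24^2 mod 53 = (24 * 24) mod 53 = 46
  24^3 mod 53 = (46 * 24) mod 53 = 44
  24^4 mod 53 = (44 * 24) mod 53 = 49
  24^5 mod 53 = (49 * 24) mod 53 = 10
  24^6 mod 53 = (10 * 24) mod 53 = 28
Result: shared secret = 28.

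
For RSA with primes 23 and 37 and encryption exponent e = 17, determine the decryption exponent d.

Step 1: n = 23 * 37 = 851.
Step 2: phi(n) = 22 * 36 = 792.
Step 3: Find d such that 17 * d = 1 (mod 792).
Step 4: d = 17^(-1) mod 792 = 233.
Verification: 17 * 233 = 3961 = 5 * 792 + 1.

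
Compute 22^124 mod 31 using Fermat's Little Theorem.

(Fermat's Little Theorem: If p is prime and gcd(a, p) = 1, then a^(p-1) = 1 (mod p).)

Step 1: Since 31 is prime, by Fermat's Little Theorem: 22^30 = 1 (mod 31).
Step 2: Reduce exponent: 124 mod 30 = 4.
Step 3: So 22^124 = 22^4 (mod 31).
Step 4: 22^4 mod 31 = 20.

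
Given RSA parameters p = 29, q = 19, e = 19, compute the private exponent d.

Step 1: n = 29 * 19 = 551.
Step 2: phi(n) = 28 * 18 = 504.
Step 3: Find d such that 19 * d = 1 (mod 504).
Step 4: d = 19^(-1) mod 504 = 451.
Verification: 19 * 451 = 8569 = 17 * 504 + 1.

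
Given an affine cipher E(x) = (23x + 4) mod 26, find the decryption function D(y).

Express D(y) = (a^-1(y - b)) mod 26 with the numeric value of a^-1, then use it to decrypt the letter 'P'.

Step 1: Find a^-1, the modular inverse of 23 mod 26.
Step 2: We need 23 * a^-1 = 1 (mod 26).
Step 3: 23 * 17 = 391 = 15 * 26 + 1, so a^-1 = 17.
Step 4: D(y) = 17(y - 4) mod 26.
Step 5: Apply to 'P' (y = 15): D(15) = 17 * (15 - 4) mod 26 = 17 * 11 mod 26 = 5 -> 'F'.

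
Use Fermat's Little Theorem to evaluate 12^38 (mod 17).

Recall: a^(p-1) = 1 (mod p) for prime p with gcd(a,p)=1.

Step 1: Since 17 is prime, by Fermat's Little Theorem: 12^16 = 1 (mod 17).
Step 2: Reduce exponent: 38 mod 16 = 6.
Step 3: So 12^38 = 12^6 (mod 17).
Step 4: 12^6 mod 17 = 2.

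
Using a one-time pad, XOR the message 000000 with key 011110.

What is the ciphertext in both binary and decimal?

Step 1: Write out the XOR operation bit by bit:
  Message: 000000
  Key:     011110
  XOR:     011110
Step 2: Convert to decimal: 011110 = 30.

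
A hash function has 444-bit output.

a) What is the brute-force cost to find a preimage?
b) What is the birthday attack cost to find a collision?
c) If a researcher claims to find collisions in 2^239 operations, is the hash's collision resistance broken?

Step 1: Preimage resistance requires brute-force of 2^444 operations.
Step 2: Collision resistance (birthday bound) = 2^(444/2) = 2^222.
Step 3: The claimed attack costs 2^239 operations.
Step 4: Since 2^239 >= 2^222, the claimed attack is no faster than the generic birthday attack, so this does not break collision resistance.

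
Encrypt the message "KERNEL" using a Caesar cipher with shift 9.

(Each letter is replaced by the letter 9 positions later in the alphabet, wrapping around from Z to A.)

Step 1: For each letter, shift forward by 9 positions (mod 26).
  K (position 10) -> position (10+9) mod 26 = 19 -> T
  E (position 4) -> position (4+9) mod 26 = 13 -> N
  R (position 17) -> position (17+9) mod 26 = 0 -> A
  N (position 13) -> position (13+9) mod 26 = 22 -> W
  E (position 4) -> position (4+9) mod 26 = 13 -> N
  L (position 11) -> position (11+9) mod 26 = 20 -> U
Result: TNAWNU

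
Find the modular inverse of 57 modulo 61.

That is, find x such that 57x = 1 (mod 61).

Step 1: We need x such that 57 * x = 1 (mod 61).
Step 2: Using the extended Euclidean algorithm or trial:
  57 * 15 = 855 = 14 * 61 + 1.
Step 3: Since 855 mod 61 = 1, the inverse is x = 15.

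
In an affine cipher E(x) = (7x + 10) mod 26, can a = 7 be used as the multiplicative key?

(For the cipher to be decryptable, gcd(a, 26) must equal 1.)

Step 1: Compute gcd(7, 26).
Step 2: gcd(7, 26) = 1.
Since gcd = 1, 7 is coprime with 26, so it is a valid key.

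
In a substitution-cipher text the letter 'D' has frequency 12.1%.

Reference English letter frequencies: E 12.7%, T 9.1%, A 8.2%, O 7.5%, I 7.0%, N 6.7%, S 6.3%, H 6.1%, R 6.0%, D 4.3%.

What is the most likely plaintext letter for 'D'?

Step 1: The observed frequency is 12.1%.
Step 2: Compare with English frequencies:
  E: 12.7% (difference: 0.6%) <-- closest
  T: 9.1% (difference: 3.0%)
  A: 8.2% (difference: 3.9%)
  O: 7.5% (difference: 4.6%)
  I: 7.0% (difference: 5.1%)
  N: 6.7% (difference: 5.4%)
  S: 6.3% (difference: 5.8%)
  H: 6.1% (difference: 6.0%)
  R: 6.0% (difference: 6.1%)
  D: 4.3% (difference: 7.8%)
Step 3: 'D' most likely represents 'E' (frequency 12.7%).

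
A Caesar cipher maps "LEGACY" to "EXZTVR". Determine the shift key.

Step 1: Compare first letters: L (position 11) -> E (position 4).
Step 2: Shift = (4 - 11) mod 26 = 19.
The shift value is 19.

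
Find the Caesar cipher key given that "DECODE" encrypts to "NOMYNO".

Step 1: Compare first letters: D (position 3) -> N (position 13).
Step 2: Shift = (13 - 3) mod 26 = 10.
The shift value is 10.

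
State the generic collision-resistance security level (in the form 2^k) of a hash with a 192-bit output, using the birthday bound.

Step 1: The birthday paradox gives collision probability ~50% after sqrt(2^n) = 2^(n/2) hashes.
Step 2: For 192-bit output: 2^(192/2) = 2^96.
Step 3: Approximately 2^96 hash computations needed.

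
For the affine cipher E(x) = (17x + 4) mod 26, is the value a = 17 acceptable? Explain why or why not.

Step 1: Compute gcd(17, 26).
Step 2: gcd(17, 26) = 1.
Since gcd = 1, 17 is coprime with 26, so it is a valid key.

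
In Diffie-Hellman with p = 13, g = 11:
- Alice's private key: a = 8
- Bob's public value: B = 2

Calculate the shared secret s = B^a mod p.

Step 1: s = B^a mod p = 2^8 mod 13.
  2^1 mod 13 = 2
  2^2 mod 13 = (2 * 2) mod 13 = 4
  2^3 mod 13 = (4 * 2) mod 13 = 8
  2^4 mod 13 = (8 * 2) mod 13 = 3
  2^5 mod 13 = (3 * 2) mod 13 = 6
  2^6 mod 13 = (6 * 2) mod 13 = 12
  2^7 mod 13 = (12 * 2) mod 13 = 11
  2^8 mod 13 = (11 * 2) mod 13 = 9
Result: shared secret = 9.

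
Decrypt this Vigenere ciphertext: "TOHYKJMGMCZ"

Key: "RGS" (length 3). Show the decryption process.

Step 1: Key 'RGS' has length 3. Extended key: RGSRGSRGSRG
Step 2: Decrypt each position:
  T(19) - R(17) = 2 = C
  O(14) - G(6) = 8 = I
  H(7) - S(18) = 15 = P
  Y(24) - R(17) = 7 = H
  K(10) - G(6) = 4 = E
  J(9) - S(18) = 17 = R
  M(12) - R(17) = 21 = V
  G(6) - G(6) = 0 = A
  M(12) - S(18) = 20 = U
  C(2) - R(17) = 11 = L
  Z(25) - G(6) = 19 = T
Plaintext: CIPHERVAULT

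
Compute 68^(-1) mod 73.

Step 1: We need x such that 68 * x = 1 (mod 73).
Step 2: Using the extended Euclidean algorithm or trial:
  68 * 29 = 1972 = 27 * 73 + 1.
Step 3: Since 1972 mod 73 = 1, the inverse is x = 29.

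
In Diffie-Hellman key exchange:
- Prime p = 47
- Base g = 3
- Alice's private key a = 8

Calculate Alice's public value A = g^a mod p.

Step 1: A = g^a mod p = 3^8 mod 47.
  3^1 mod 47 = 3
  3^2 mod 47 = (3 * 3) mod 47 = 9
  3^3 mod 47 = (9 * 3) mod 47 = 27
  3^4 mod 47 = (27 * 3) mod 47 = 34
  3^5 mod 47 = (34 * 3) mod 47 = 8
  3^6 mod 47 = (8 * 3) mod 47 = 24
  3^7 mod 47 = (24 * 3) mod 47 = 25
  3^8 mod 47 = (25 * 3) mod 47 = 28
Result: A = 28.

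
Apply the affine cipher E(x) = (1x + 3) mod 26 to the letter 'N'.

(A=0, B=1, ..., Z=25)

Step 1: Convert 'N' to number: x = 13.
Step 2: E(13) = (1 * 13 + 3) mod 26 = 16 mod 26 = 16.
Step 3: Convert 16 back to letter: Q.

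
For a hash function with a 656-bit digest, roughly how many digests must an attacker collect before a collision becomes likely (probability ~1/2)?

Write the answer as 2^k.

Step 1: The birthday paradox gives collision probability ~50% after sqrt(2^n) = 2^(n/2) hashes.
Step 2: For 656-bit output: 2^(656/2) = 2^328.
Step 3: Approximately 2^328 hash computations needed.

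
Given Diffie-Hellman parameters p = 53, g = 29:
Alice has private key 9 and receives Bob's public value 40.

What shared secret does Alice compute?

Step 1: s = B^a mod p = 40^9 mod 53.
  40^1 mod 53 = 40
  40^2 mod 53 = (40 * 40) mod 53 = 10
  40^3 mod 53 = (10 * 40) mod 53 = 29
  40^4 mod 53 = (29 * 40) mod 53 = 47
  40^5 mod 53 = (47 * 40) mod 53 = 25
  40^6 mod 53 = (25 * 40) mod 53 = 46
  40^7 mod 53 = (46 * 40) mod 53 = 38
  40^8 mod 53 = (38 * 40) mod 53 = 36
  40^9 mod 53 = (36 * 40) mod 53 = 9
Result: shared secret = 9.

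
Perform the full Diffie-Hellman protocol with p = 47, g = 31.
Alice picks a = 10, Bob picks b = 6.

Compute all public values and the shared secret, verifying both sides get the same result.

Step 1: A = g^a mod p = 31^10 mod 47 = 36.
Step 2: B = g^b mod p = 31^6 mod 47 = 2.
Step 3: Alice computes s = B^a mod p = 2^10 mod 47 = 37.
Step 4: Bob computes s = A^b mod p = 36^6 mod 47 = 37.
Both sides agree: shared secret = 37.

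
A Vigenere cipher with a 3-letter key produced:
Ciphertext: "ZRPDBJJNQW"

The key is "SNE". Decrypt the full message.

Step 1: Key 'SNE' has length 3. Extended key: SNESNESNES
Step 2: Decrypt each position:
  Z(25) - S(18) = 7 = H
  R(17) - N(13) = 4 = E
  P(15) - E(4) = 11 = L
  D(3) - S(18) = 11 = L
  B(1) - N(13) = 14 = O
  J(9) - E(4) = 5 = F
  J(9) - S(18) = 17 = R
  N(13) - N(13) = 0 = A
  Q(16) - E(4) = 12 = M
  W(22) - S(18) = 4 = E
Plaintext: HELLOFRAME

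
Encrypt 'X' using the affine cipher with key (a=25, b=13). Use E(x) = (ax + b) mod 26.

Step 1: Convert 'X' to number: x = 23.
Step 2: E(23) = (25 * 23 + 13) mod 26 = 588 mod 26 = 16.
Step 3: Convert 16 back to letter: Q.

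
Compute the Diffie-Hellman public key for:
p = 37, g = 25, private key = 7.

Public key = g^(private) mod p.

Step 1: A = g^a mod p = 25^7 mod 37.
  25^1 mod 37 = 25
  25^2 mod 37 = (25 * 25) mod 37 = 33
  25^3 mod 37 = (33 * 25) mod 37 = 11
  25^4 mod 37 = (11 * 25) mod 37 = 16
  25^5 mod 37 = (16 * 25) mod 37 = 30
  25^6 mod 37 = (30 * 25) mod 37 = 10
  25^7 mod 37 = (10 * 25) mod 37 = 28
Result: A = 28.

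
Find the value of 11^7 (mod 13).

Step 1: Compute 11^7 mod 13 step by step, reducing modulo 13 at each step.
  11^1 mod 13 = 11
  11^2 mod 13 = (11 * 11) mod 13 = 4
  11^3 mod 13 = (4 * 11) mod 13 = 5
  11^4 mod 13 = (5 * 11) mod 13 = 3
  11^5 mod 13 = (3 * 11) mod 13 = 7
  11^6 mod 13 = (7 * 11) mod 13 = 12
  11^7 mod 13 = (12 * 11) mod 13 = 2
Step 2: Result = 2.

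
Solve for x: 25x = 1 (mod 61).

Step 1: We need x such that 25 * x = 1 (mod 61).
Step 2: Using the extended Euclidean algorithm or trial:
  25 * 22 = 550 = 9 * 61 + 1.
Step 3: Since 550 mod 61 = 1, the inverse is x = 22.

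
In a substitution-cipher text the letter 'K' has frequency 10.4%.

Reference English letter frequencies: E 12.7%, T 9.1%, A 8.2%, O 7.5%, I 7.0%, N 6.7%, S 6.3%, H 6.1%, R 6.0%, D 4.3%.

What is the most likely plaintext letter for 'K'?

Step 1: The observed frequency is 10.4%.
Step 2: Compare with English frequencies:
  E: 12.7% (difference: 2.3%)
  T: 9.1% (difference: 1.3%) <-- closest
  A: 8.2% (difference: 2.2%)
  O: 7.5% (difference: 2.9%)
  I: 7.0% (difference: 3.4%)
  N: 6.7% (difference: 3.7%)
  S: 6.3% (difference: 4.1%)
  H: 6.1% (difference: 4.3%)
  R: 6.0% (difference: 4.4%)
  D: 4.3% (difference: 6.1%)
Step 3: 'K' most likely represents 'T' (frequency 9.1%).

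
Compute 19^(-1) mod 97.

Step 1: We need x such that 19 * x = 1 (mod 97).
Step 2: Using the extended Euclidean algorithm or trial:
  19 * 46 = 874 = 9 * 97 + 1.
Step 3: Since 874 mod 97 = 1, the inverse is x = 46.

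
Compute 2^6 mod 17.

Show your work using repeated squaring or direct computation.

Step 1: Compute 2^6 mod 17 step by step, reducing modulo 17 at each step.
  2^1 mod 17 = 2
  2^2 mod 17 = (2 * 2) mod 17 = 4
  2^3 mod 17 = (4 * 2) mod 17 = 8
  2^4 mod 17 = (8 * 2) mod 17 = 16
  2^5 mod 17 = (16 * 2) mod 17 = 15
  2^6 mod 17 = (15 * 2) mod 17 = 13
Step 2: Result = 13.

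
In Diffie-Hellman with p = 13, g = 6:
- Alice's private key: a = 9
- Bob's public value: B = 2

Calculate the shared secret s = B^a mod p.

Step 1: s = B^a mod p = 2^9 mod 13.
  2^1 mod 13 = 2
  2^2 mod 13 = (2 * 2) mod 13 = 4
  2^3 mod 13 = (4 * 2) mod 13 = 8
  2^4 mod 13 = (8 * 2) mod 13 = 3
  2^5 mod 13 = (3 * 2) mod 13 = 6
  2^6 mod 13 = (6 * 2) mod 13 = 12
  2^7 mod 13 = (12 * 2) mod 13 = 11
  2^8 mod 13 = (11 * 2) mod 13 = 9
  2^9 mod 13 = (9 * 2) mod 13 = 5
Result: shared secret = 5.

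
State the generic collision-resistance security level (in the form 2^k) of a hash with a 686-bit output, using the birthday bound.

Step 1: The birthday paradox gives collision probability ~50% after sqrt(2^n) = 2^(n/2) hashes.
Step 2: For 686-bit output: 2^(686/2) = 2^343.
Step 3: Approximately 2^343 hash computations needed.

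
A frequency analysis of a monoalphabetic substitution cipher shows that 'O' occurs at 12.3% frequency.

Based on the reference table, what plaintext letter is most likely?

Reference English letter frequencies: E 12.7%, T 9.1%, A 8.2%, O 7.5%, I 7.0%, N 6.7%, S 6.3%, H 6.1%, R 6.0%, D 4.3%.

Step 1: The observed frequency is 12.3%.
Step 2: Compare with English frequencies:
  E: 12.7% (difference: 0.4%) <-- closest
  T: 9.1% (difference: 3.2%)
  A: 8.2% (difference: 4.1%)
  O: 7.5% (difference: 4.8%)
  I: 7.0% (difference: 5.3%)
  N: 6.7% (difference: 5.6%)
  S: 6.3% (difference: 6.0%)
  H: 6.1% (difference: 6.2%)
  R: 6.0% (difference: 6.3%)
  D: 4.3% (difference: 8.0%)
Step 3: 'O' most likely represents 'E' (frequency 12.7%).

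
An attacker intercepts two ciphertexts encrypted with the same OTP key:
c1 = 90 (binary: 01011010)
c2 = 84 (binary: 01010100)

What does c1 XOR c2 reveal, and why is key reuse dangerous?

Step 1: c1 XOR c2 = (m1 XOR k) XOR (m2 XOR k).
Step 2: By XOR associativity/commutativity: = m1 XOR m2 XOR k XOR k = m1 XOR m2.
Step 3: 01011010 XOR 01010100 = 00001110 = 14.
Step 4: The key cancels out! An attacker learns m1 XOR m2 = 14, revealing the relationship between plaintexts.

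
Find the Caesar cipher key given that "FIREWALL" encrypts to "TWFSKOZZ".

Step 1: Compare first letters: F (position 5) -> T (position 19).
Step 2: Shift = (19 - 5) mod 26 = 14.
The shift value is 14.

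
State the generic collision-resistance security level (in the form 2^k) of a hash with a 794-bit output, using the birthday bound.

Step 1: The birthday paradox gives collision probability ~50% after sqrt(2^n) = 2^(n/2) hashes.
Step 2: For 794-bit output: 2^(794/2) = 2^397.
Step 3: Approximately 2^397 hash computations needed.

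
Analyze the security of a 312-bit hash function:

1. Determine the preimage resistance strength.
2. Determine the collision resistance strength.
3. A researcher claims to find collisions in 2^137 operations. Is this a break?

Step 1: Preimage resistance requires brute-force of 2^312 operations.
Step 2: Collision resistance (birthday bound) = 2^(312/2) = 2^156.
Step 3: The claimed attack costs 2^137 operations.
Step 4: Since 2^137 < 2^156, the claimed attack beats the generic birthday bound, so collision resistance is broken.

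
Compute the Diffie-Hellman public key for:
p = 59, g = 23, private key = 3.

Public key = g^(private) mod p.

Step 1: A = g^a mod p = 23^3 mod 59.
  23^1 mod 59 = 23
  23^2 mod 59 = (23 * 23) mod 59 = 57
  23^3 mod 59 = (57 * 23) mod 59 = 13
Result: A = 13.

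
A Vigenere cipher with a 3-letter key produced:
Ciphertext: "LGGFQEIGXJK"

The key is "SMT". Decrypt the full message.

Step 1: Key 'SMT' has length 3. Extended key: SMTSMTSMTSM
Step 2: Decrypt each position:
  L(11) - S(18) = 19 = T
  G(6) - M(12) = 20 = U
  G(6) - T(19) = 13 = N
  F(5) - S(18) = 13 = N
  Q(16) - M(12) = 4 = E
  E(4) - T(19) = 11 = L
  I(8) - S(18) = 16 = Q
  G(6) - M(12) = 20 = U
  X(23) - T(19) = 4 = E
  J(9) - S(18) = 17 = R
  K(10) - M(12) = 24 = Y
Plaintext: TUNNELQUERY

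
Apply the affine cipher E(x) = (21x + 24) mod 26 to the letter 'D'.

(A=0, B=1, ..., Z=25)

Step 1: Convert 'D' to number: x = 3.
Step 2: E(3) = (21 * 3 + 24) mod 26 = 87 mod 26 = 9.
Step 3: Convert 9 back to letter: J.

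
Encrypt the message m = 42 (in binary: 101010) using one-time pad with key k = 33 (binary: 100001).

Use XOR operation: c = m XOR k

Step 1: Write out the XOR operation bit by bit:
  Message: 101010
  Key:     100001
  XOR:     001011
Step 2: Convert to decimal: 001011 = 11.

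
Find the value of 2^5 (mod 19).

Step 1: Compute 2^5 mod 19 step by step, reducing modulo 19 at each step.
  2^1 mod 19 = 2
  2^2 mod 19 = (2 * 2) mod 19 = 4
  2^3 mod 19 = (4 * 2) mod 19 = 8
  2^4 mod 19 = (8 * 2) mod 19 = 16
  2^5 mod 19 = (16 * 2) mod 19 = 13
Step 2: Result = 13.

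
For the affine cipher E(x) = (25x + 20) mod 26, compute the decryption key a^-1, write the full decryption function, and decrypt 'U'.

Step 1: Find a^-1, the modular inverse of 25 mod 26.
Step 2: We need 25 * a^-1 = 1 (mod 26).
Step 3: 25 * 25 = 625 = 24 * 26 + 1, so a^-1 = 25.
Step 4: D(y) = 25(y - 20) mod 26.
Step 5: Apply to 'U' (y = 20): D(20) = 25 * (20 - 20) mod 26 = 25 * 0 mod 26 = 0 -> 'A'.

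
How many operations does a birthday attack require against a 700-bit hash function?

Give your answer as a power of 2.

Step 1: The birthday paradox gives collision probability ~50% after sqrt(2^n) = 2^(n/2) hashes.
Step 2: For 700-bit output: 2^(700/2) = 2^350.
Step 3: Approximately 2^350 hash computations needed.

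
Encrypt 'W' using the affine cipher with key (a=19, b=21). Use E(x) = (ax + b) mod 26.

Step 1: Convert 'W' to number: x = 22.
Step 2: E(22) = (19 * 22 + 21) mod 26 = 439 mod 26 = 23.
Step 3: Convert 23 back to letter: X.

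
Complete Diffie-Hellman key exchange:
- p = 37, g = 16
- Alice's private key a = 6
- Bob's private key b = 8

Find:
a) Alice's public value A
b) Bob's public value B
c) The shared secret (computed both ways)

Step 1: A = g^a mod p = 16^6 mod 37 = 10.
Step 2: B = g^b mod p = 16^8 mod 37 = 7.
Step 3: Alice computes s = B^a mod p = 7^6 mod 37 = 26.
Step 4: Bob computes s = A^b mod p = 10^8 mod 37 = 26.
Both sides agree: shared secret = 26.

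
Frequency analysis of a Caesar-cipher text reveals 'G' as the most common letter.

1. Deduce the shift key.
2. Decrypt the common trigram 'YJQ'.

Step 1: In English, 'E' is the most frequent letter (12.7%).
Step 2: The most frequent ciphertext letter is 'G' (position 6).
Step 3: Shift = (6 - 4) mod 26 = 2.
Step 4: Decrypt 'YJQ' by shifting back 2:
  Y -> W
  J -> H
  Q -> O
Step 5: 'YJQ' decrypts to 'WHO'.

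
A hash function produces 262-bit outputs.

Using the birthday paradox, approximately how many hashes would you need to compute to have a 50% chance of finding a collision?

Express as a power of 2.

Step 1: The birthday paradox gives collision probability ~50% after sqrt(2^n) = 2^(n/2) hashes.
Step 2: For 262-bit output: 2^(262/2) = 2^131.
Step 3: Approximately 2^131 hash computations needed.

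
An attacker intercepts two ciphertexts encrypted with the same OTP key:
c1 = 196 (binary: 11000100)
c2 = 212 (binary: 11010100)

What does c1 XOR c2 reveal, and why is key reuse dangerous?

Step 1: c1 XOR c2 = (m1 XOR k) XOR (m2 XOR k).
Step 2: By XOR associativity/commutativity: = m1 XOR m2 XOR k XOR k = m1 XOR m2.
Step 3: 11000100 XOR 11010100 = 00010000 = 16.
Step 4: The key cancels out! An attacker learns m1 XOR m2 = 16, revealing the relationship between plaintexts.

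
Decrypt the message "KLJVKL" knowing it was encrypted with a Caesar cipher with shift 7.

Step 1: Reverse the shift by subtracting 7 from each letter position.
  K (position 10) -> position (10-7) mod 26 = 3 -> D
  L (position 11) -> position (11-7) mod 26 = 4 -> E
  J (position 9) -> position (9-7) mod 26 = 2 -> C
  V (position 21) -> position (21-7) mod 26 = 14 -> O
  K (position 10) -> position (10-7) mod 26 = 3 -> D
  L (position 11) -> position (11-7) mod 26 = 4 -> E
Decrypted message: DECODE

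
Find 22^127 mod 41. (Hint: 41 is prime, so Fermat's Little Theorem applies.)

Step 1: Since 41 is prime, by Fermat's Little Theorem: 22^40 = 1 (mod 41).
Step 2: Reduce exponent: 127 mod 40 = 7.
Step 3: So 22^127 = 22^7 (mod 41).
Step 4: 22^7 mod 41 = 11.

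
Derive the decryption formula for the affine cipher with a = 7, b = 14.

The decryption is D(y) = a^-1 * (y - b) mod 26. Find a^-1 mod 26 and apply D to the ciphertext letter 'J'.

Step 1: Find a^-1, the modular inverse of 7 mod 26.
Step 2: We need 7 * a^-1 = 1 (mod 26).
Step 3: 7 * 15 = 105 = 4 * 26 + 1, so a^-1 = 15.
Step 4: D(y) = 15(y - 14) mod 26.
Step 5: Apply to 'J' (y = 9): D(9) = 15 * (9 - 14) mod 26 = 15 * -5 mod 26 = 3 -> 'D'.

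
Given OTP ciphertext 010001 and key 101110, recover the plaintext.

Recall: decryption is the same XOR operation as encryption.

Step 1: XOR ciphertext with key:
  Ciphertext: 010001
  Key:        101110
  XOR:        111111
Step 2: Plaintext = 111111 = 63 in decimal.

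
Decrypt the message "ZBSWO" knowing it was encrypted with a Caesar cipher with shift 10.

Step 1: Reverse the shift by subtracting 10 from each letter position.
  Z (position 25) -> position (25-10) mod 26 = 15 -> P
  B (position 1) -> position (1-10) mod 26 = 17 -> R
  S (position 18) -> position (18-10) mod 26 = 8 -> I
  W (position 22) -> position (22-10) mod 26 = 12 -> M
  O (position 14) -> position (14-10) mod 26 = 4 -> E
Decrypted message: PRIME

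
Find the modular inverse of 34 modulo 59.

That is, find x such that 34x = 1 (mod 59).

Step 1: We need x such that 34 * x = 1 (mod 59).
Step 2: Using the extended Euclidean algorithm or trial:
  34 * 33 = 1122 = 19 * 59 + 1.
Step 3: Since 1122 mod 59 = 1, the inverse is x = 33.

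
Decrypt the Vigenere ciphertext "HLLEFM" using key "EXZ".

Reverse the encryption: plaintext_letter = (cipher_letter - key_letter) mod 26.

Step 1: Extend key: EXZEXZ
Step 2: Decrypt each letter (c - k) mod 26:
  H(7) - E(4) = (7-4) mod 26 = 3 = D
  L(11) - X(23) = (11-23) mod 26 = 14 = O
  L(11) - Z(25) = (11-25) mod 26 = 12 = M
  E(4) - E(4) = (4-4) mod 26 = 0 = A
  F(5) - X(23) = (5-23) mod 26 = 8 = I
  M(12) - Z(25) = (12-25) mod 26 = 13 = N
Plaintext: DOMAIN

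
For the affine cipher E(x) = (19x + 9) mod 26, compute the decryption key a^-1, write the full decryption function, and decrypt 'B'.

Step 1: Find a^-1, the modular inverse of 19 mod 26.
Step 2: We need 19 * a^-1 = 1 (mod 26).
Step 3: 19 * 11 = 209 = 8 * 26 + 1, so a^-1 = 11.
Step 4: D(y) = 11(y - 9) mod 26.
Step 5: Apply to 'B' (y = 1): D(1) = 11 * (1 - 9) mod 26 = 11 * -8 mod 26 = 16 -> 'Q'.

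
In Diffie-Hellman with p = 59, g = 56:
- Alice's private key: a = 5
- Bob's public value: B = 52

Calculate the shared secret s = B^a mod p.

Step 1: s = B^a mod p = 52^5 mod 59.
  52^1 mod 59 = 52
  52^2 mod 59 = (52 * 52) mod 59 = 49
  52^3 mod 59 = (49 * 52) mod 59 = 11
  52^4 mod 59 = (11 * 52) mod 59 = 41
  52^5 mod 59 = (41 * 52) mod 59 = 8
Result: shared secret = 8.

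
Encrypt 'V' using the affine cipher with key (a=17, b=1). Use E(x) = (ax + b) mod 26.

Step 1: Convert 'V' to number: x = 21.
Step 2: E(21) = (17 * 21 + 1) mod 26 = 358 mod 26 = 20.
Step 3: Convert 20 back to letter: U.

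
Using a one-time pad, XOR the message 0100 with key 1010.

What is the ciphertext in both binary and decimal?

Step 1: Write out the XOR operation bit by bit:
  Message: 0100
  Key:     1010
  XOR:     1110
Step 2: Convert to decimal: 1110 = 14.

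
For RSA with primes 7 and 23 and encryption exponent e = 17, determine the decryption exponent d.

Step 1: n = 7 * 23 = 161.
Step 2: phi(n) = 6 * 22 = 132.
Step 3: Find d such that 17 * d = 1 (mod 132).
Step 4: d = 17^(-1) mod 132 = 101.
Verification: 17 * 101 = 1717 = 13 * 132 + 1.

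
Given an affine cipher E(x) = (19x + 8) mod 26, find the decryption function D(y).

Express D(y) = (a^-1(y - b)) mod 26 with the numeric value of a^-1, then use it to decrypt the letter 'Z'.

Step 1: Find a^-1, the modular inverse of 19 mod 26.
Step 2: We need 19 * a^-1 = 1 (mod 26).
Step 3: 19 * 11 = 209 = 8 * 26 + 1, so a^-1 = 11.
Step 4: D(y) = 11(y - 8) mod 26.
Step 5: Apply to 'Z' (y = 25): D(25) = 11 * (25 - 8) mod 26 = 11 * 17 mod 26 = 5 -> 'F'.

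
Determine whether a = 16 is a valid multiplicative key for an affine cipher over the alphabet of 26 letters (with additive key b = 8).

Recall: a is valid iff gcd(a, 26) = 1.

Step 1: Compute gcd(16, 26).
Step 2: gcd(16, 26) = 2.
Since gcd = 2 != 1, 16 shares a common factor with 26, so it cannot be used.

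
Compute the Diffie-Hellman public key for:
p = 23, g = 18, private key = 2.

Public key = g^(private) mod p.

Step 1: A = g^a mod p = 18^2 mod 23.
  18^1 mod 23 = 18
  18^2 mod 23 = (18 * 18) mod 23 = 2
Result: A = 2.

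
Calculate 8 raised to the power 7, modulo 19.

Step 1: Compute 8^7 mod 19 step by step, reducing modulo 19 at each step.
  8^1 mod 19 = 8
  8^2 mod 19 = (8 * 8) mod 19 = 7
  8^3 mod 19 = (7 * 8) mod 19 = 18
  8^4 mod 19 = (18 * 8) mod 19 = 11
  8^5 mod 19 = (11 * 8) mod 19 = 12
  8^6 mod 19 = (12 * 8) mod 19 = 1
  8^7 mod 19 = (1 * 8) mod 19 = 8
Step 2: Result = 8.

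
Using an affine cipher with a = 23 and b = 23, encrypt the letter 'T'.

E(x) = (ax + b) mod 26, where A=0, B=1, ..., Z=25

Step 1: Convert 'T' to number: x = 19.
Step 2: E(19) = (23 * 19 + 23) mod 26 = 460 mod 26 = 18.
Step 3: Convert 18 back to letter: S.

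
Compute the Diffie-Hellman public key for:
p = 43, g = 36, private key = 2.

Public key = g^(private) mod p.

Step 1: A = g^a mod p = 36^2 mod 43.
  36^1 mod 43 = 36
  36^2 mod 43 = (36 * 36) mod 43 = 6
Result: A = 6.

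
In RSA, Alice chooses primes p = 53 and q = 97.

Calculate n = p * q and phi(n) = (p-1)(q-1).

Step 1: n = p * q = 53 * 97 = 5141.
Step 2: phi(n) = (p-1)(q-1) = 52 * 96 = 4992.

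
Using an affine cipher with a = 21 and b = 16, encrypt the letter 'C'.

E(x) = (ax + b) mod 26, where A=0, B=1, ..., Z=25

Step 1: Convert 'C' to number: x = 2.
Step 2: E(2) = (21 * 2 + 16) mod 26 = 58 mod 26 = 6.
Step 3: Convert 6 back to letter: G.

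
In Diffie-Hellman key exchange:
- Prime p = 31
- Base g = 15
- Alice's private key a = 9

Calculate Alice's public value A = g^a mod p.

Step 1: A = g^a mod p = 15^9 mod 31.
  15^1 mod 31 = 15
  15^2 mod 31 = (15 * 15) mod 31 = 8
  15^3 mod 31 = (8 * 15) mod 31 = 27
  15^4 mod 31 = (27 * 15) mod 31 = 2
  15^5 mod 31 = (2 * 15) mod 31 = 30
  15^6 mod 31 = (30 * 15) mod 31 = 16
  15^7 mod 31 = (16 * 15) mod 31 = 23
  15^8 mod 31 = (23 * 15) mod 31 = 4
  15^9 mod 31 = (4 * 15) mod 31 = 29
Result: A = 29.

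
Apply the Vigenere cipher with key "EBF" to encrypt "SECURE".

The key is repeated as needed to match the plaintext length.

Step 1: Repeat key to match plaintext length:
  Plaintext: SECURE
  Key:       EBFEBF
Step 2: Encrypt each letter:
  S(18) + E(4) = (18+4) mod 26 = 22 = W
  E(4) + B(1) = (4+1) mod 26 = 5 = F
  C(2) + F(5) = (2+5) mod 26 = 7 = H
  U(20) + E(4) = (20+4) mod 26 = 24 = Y
  R(17) + B(1) = (17+1) mod 26 = 18 = S
  E(4) + F(5) = (4+5) mod 26 = 9 = J
Ciphertext: WFHYSJ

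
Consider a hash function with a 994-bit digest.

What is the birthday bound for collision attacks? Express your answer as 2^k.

Step 1: The birthday paradox gives collision probability ~50% after sqrt(2^n) = 2^(n/2) hashes.
Step 2: For 994-bit output: 2^(994/2) = 2^497.
Step 3: Approximately 2^497 hash computations needed.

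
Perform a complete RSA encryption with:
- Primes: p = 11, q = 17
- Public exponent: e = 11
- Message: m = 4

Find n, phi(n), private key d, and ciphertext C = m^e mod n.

Step 1: n = 11 * 17 = 187.
Step 2: phi(n) = (11-1)(17-1) = 10 * 16 = 160.
Step 3: Find d = 11^(-1) mod 160 = 131.
  Verify: 11 * 131 = 1441 = 1 (mod 160).
Step 4: C = 4^11 mod 187 = 81.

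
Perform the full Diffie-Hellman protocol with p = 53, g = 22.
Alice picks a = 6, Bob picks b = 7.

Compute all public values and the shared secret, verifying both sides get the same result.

Step 1: A = g^a mod p = 22^6 mod 53 = 25.
Step 2: B = g^b mod p = 22^7 mod 53 = 20.
Step 3: Alice computes s = B^a mod p = 20^6 mod 53 = 9.
Step 4: Bob computes s = A^b mod p = 25^7 mod 53 = 9.
Both sides agree: shared secret = 9.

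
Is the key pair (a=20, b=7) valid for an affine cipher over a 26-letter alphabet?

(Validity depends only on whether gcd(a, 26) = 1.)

Step 1: Compute gcd(20, 26).
Step 2: gcd(20, 26) = 2.
Since gcd = 2 != 1, 20 shares a common factor with 26, so it cannot be used.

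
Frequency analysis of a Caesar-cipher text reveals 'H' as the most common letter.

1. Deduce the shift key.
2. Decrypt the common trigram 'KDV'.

Step 1: In English, 'E' is the most frequent letter (12.7%).
Step 2: The most frequent ciphertext letter is 'H' (position 7).
Step 3: Shift = (7 - 4) mod 26 = 3.
Step 4: Decrypt 'KDV' by shifting back 3:
  K -> H
  D -> A
  V -> S
Step 5: 'KDV' decrypts to 'HAS'.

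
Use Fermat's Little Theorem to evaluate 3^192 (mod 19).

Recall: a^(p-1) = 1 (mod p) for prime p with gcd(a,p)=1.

Step 1: Since 19 is prime, by Fermat's Little Theorem: 3^18 = 1 (mod 19).
Step 2: Reduce exponent: 192 mod 18 = 12.
Step 3: So 3^192 = 3^12 (mod 19).
Step 4: 3^12 mod 19 = 11.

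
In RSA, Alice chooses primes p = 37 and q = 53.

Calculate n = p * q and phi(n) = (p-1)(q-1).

Step 1: n = p * q = 37 * 53 = 1961.
Step 2: phi(n) = (p-1)(q-1) = 36 * 52 = 1872.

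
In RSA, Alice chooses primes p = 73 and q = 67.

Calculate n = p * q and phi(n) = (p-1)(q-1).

Step 1: n = p * q = 73 * 67 = 4891.
Step 2: phi(n) = (p-1)(q-1) = 72 * 66 = 4752.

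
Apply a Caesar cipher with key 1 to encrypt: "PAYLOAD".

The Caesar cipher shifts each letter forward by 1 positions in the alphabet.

Step 1: For each letter, shift forward by 1 positions (mod 26).
  P (position 15) -> position (15+1) mod 26 = 16 -> Q
  A (position 0) -> position (0+1) mod 26 = 1 -> B
  Y (position 24) -> position (24+1) mod 26 = 25 -> Z
  L (position 11) -> position (11+1) mod 26 = 12 -> M
  O (position 14) -> position (14+1) mod 26 = 15 -> P
  A (position 0) -> position (0+1) mod 26 = 1 -> B
  D (position 3) -> position (3+1) mod 26 = 4 -> E
Result: QBZMPBE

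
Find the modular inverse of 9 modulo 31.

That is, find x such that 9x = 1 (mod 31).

Step 1: We need x such that 9 * x = 1 (mod 31).
Step 2: Using the extended Euclidean algorithm or trial:
  9 * 7 = 63 = 2 * 31 + 1.
Step 3: Since 63 mod 31 = 1, the inverse is x = 7.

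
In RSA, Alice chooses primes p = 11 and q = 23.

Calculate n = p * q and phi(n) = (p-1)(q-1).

Step 1: n = p * q = 11 * 23 = 253.
Step 2: phi(n) = (p-1)(q-1) = 10 * 22 = 220.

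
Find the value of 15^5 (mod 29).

Step 1: Compute 15^5 mod 29 step by step, reducing modulo 29 at each step.
  15^1 mod 29 = 15
  15^2 mod 29 = (15 * 15) mod 29 = 22
  15^3 mod 29 = (22 * 15) mod 29 = 11
  15^4 mod 29 = (11 * 15) mod 29 = 20
  15^5 mod 29 = (20 * 15) mod 29 = 10
Step 2: Result = 10.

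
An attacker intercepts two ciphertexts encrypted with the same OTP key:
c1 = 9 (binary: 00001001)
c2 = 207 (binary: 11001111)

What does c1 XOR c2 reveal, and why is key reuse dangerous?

Step 1: c1 XOR c2 = (m1 XOR k) XOR (m2 XOR k).
Step 2: By XOR associativity/commutativity: = m1 XOR m2 XOR k XOR k = m1 XOR m2.
Step 3: 00001001 XOR 11001111 = 11000110 = 198.
Step 4: The key cancels out! An attacker learns m1 XOR m2 = 198, revealing the relationship between plaintexts.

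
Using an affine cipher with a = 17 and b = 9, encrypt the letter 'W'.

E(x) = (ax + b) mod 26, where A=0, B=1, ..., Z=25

Step 1: Convert 'W' to number: x = 22.
Step 2: E(22) = (17 * 22 + 9) mod 26 = 383 mod 26 = 19.
Step 3: Convert 19 back to letter: T.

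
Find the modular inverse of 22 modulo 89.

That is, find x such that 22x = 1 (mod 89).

Step 1: We need x such that 22 * x = 1 (mod 89).
Step 2: Using the extended Euclidean algorithm or trial:
  22 * 85 = 1870 = 21 * 89 + 1.
Step 3: Since 1870 mod 89 = 1, the inverse is x = 85.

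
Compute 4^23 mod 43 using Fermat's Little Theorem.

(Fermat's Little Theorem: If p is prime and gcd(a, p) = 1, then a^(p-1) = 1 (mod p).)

Step 1: Since 43 is prime, by Fermat's Little Theorem: 4^42 = 1 (mod 43).
Step 2: Reduce exponent: 23 mod 42 = 23.
Step 3: So 4^23 = 4^23 (mod 43).
Step 4: 4^23 mod 43 = 16.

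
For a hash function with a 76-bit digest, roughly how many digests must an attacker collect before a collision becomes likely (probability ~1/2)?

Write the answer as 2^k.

Step 1: The birthday paradox gives collision probability ~50% after sqrt(2^n) = 2^(n/2) hashes.
Step 2: For 76-bit output: 2^(76/2) = 2^38.
Step 3: Approximately 2^38 hash computations needed.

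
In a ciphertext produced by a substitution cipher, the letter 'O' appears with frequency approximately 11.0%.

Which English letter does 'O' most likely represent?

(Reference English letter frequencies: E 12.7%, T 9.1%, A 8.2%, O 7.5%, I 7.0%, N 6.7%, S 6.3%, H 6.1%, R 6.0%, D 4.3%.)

Step 1: The observed frequency is 11.0%.
Step 2: Compare with English frequencies:
  E: 12.7% (difference: 1.7%) <-- closest
  T: 9.1% (difference: 1.9%)
  A: 8.2% (difference: 2.8%)
  O: 7.5% (difference: 3.5%)
  I: 7.0% (difference: 4.0%)
  N: 6.7% (difference: 4.3%)
  S: 6.3% (difference: 4.7%)
  H: 6.1% (difference: 4.9%)
  R: 6.0% (difference: 5.0%)
  D: 4.3% (difference: 6.7%)
Step 3: 'O' most likely represents 'E' (frequency 12.7%).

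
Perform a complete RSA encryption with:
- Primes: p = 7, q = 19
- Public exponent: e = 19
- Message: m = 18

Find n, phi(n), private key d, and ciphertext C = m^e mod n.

Step 1: n = 7 * 19 = 133.
Step 2: phi(n) = (7-1)(19-1) = 6 * 18 = 108.
Step 3: Find d = 19^(-1) mod 108 = 91.
  Verify: 19 * 91 = 1729 = 1 (mod 108).
Step 4: C = 18^19 mod 133 = 18.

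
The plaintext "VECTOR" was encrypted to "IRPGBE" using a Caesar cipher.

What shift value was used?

Step 1: Compare first letters: V (position 21) -> I (position 8).
Step 2: Shift = (8 - 21) mod 26 = 13.
The shift value is 13.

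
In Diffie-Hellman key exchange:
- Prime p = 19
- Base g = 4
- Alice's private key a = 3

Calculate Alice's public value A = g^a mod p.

Step 1: A = g^a mod p = 4^3 mod 19.
  4^1 mod 19 = 4
  4^2 mod 19 = (4 * 4) mod 19 = 16
  4^3 mod 19 = (16 * 4) mod 19 = 7
Result: A = 7.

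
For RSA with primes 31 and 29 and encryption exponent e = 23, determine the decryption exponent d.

Step 1: n = 31 * 29 = 899.
Step 2: phi(n) = 30 * 28 = 840.
Step 3: Find d such that 23 * d = 1 (mod 840).
Step 4: d = 23^(-1) mod 840 = 767.
Verification: 23 * 767 = 17641 = 21 * 840 + 1.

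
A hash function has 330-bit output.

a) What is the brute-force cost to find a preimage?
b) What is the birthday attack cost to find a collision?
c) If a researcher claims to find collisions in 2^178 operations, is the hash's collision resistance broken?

Step 1: Preimage resistance requires brute-force of 2^330 operations.
Step 2: Collision resistance (birthday bound) = 2^(330/2) = 2^165.
Step 3: The claimed attack costs 2^178 operations.
Step 4: Since 2^178 >= 2^165, the claimed attack is no faster than the generic birthday attack, so this does not break collision resistance.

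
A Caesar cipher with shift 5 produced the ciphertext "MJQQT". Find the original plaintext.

Step 1: Reverse the shift by subtracting 5 from each letter position.
  M (position 12) -> position (12-5) mod 26 = 7 -> H
  J (position 9) -> position (9-5) mod 26 = 4 -> E
  Q (position 16) -> position (16-5) mod 26 = 11 -> L
  Q (position 16) -> position (16-5) mod 26 = 11 -> L
  T (position 19) -> position (19-5) mod 26 = 14 -> O
Decrypted message: HELLO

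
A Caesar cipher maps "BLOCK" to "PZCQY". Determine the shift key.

Step 1: Compare first letters: B (position 1) -> P (position 15).
Step 2: Shift = (15 - 1) mod 26 = 14.
The shift value is 14.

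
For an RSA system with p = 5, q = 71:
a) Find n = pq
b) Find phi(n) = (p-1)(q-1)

Step 1: n = p * q = 5 * 71 = 355.
Step 2: phi(n) = (p-1)(q-1) = 4 * 70 = 280.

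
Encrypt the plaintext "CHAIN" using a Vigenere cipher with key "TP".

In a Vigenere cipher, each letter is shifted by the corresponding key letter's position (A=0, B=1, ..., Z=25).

Step 1: Repeat key to match plaintext length:
  Plaintext: CHAIN
  Key:       TPTPT
Step 2: Encrypt each letter:
  C(2) + T(19) = (2+19) mod 26 = 21 = V
  H(7) + P(15) = (7+15) mod 26 = 22 = W
  A(0) + T(19) = (0+19) mod 26 = 19 = T
  I(8) + P(15) = (8+15) mod 26 = 23 = X
  N(13) + T(19) = (13+19) mod 26 = 6 = G
Ciphertext: VWTXG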